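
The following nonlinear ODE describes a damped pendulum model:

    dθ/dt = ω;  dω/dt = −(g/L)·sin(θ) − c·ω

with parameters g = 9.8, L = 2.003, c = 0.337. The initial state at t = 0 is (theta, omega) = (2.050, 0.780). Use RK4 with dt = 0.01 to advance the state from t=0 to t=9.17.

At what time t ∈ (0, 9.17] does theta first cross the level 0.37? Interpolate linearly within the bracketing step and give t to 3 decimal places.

t=0.000: state=(2.050, 0.780)
step 1 (dt=0.01): k1=(0.780, -4.604), k2=(0.757, -4.588), k3=(0.757, -4.588), k4=(0.734, -4.572); state += dt/6·(k1+2k2+2k3+k4)
t=0.010: state=(2.058, 0.734)
t=0.020: state=(2.065, 0.689)
t=0.030: state=(2.071, 0.643)
continuing one RK4 step at a time; state shown every 50 steps (Δt=0.5):
t=0.500: state=(1.907, -1.322)
t=1.000: state=(0.739, -3.203)
t=1.110: state=(0.376, -3.365)
next step: t=1.120: state=(0.342, -3.371) — theta has crossed 0.37
linear interpolation between t=1.110 (0.37593) and t=1.120 (0.34225) → t≈1.112

t = 1.112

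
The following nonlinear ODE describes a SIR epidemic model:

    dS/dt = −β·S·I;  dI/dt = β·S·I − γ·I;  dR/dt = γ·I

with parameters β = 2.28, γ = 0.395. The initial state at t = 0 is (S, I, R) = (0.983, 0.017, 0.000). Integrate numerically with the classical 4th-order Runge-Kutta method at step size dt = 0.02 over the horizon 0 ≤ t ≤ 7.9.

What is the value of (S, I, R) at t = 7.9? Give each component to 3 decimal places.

(S, I, R) = (0.006, 0.115, 0.879)

t=0.000: state=(0.983, 0.017, 0.000)
step 1 (dt=0.02): k1=(-0.038, 0.031, 0.007), k2=(-0.039, 0.032, 0.007), k3=(-0.039, 0.032, 0.007), k4=(-0.040, 0.033, 0.007); state += dt/6·(k1+2k2+2k3+k4)
t=0.020: state=(0.982, 0.018, 0.000)
t=0.040: state=(0.981, 0.018, 0.000)
t=0.060: state=(0.981, 0.019, 0.000)
continuing one RK4 step at a time; state shown every 25 steps (Δt=0.5):
t=0.500: state=(0.952, 0.042, 0.005)
t=1.000: state=(0.882, 0.099, 0.019)
t=1.500: state=(0.745, 0.207, 0.048)
t=2.000: state=(0.542, 0.355, 0.103)
t=2.500: state=(0.335, 0.479, 0.187)
t=3.000: state=(0.187, 0.525, 0.287)
t=3.500: state=(0.104, 0.507, 0.390)
t=4.000: state=(0.060, 0.455, 0.485)
t=4.500: state=(0.037, 0.394, 0.569)
t=5.000: state=(0.024, 0.335, 0.641)
t=5.500: state=(0.017, 0.281, 0.702)
t=6.000: state=(0.013, 0.235, 0.752)
t=6.500: state=(0.010, 0.195, 0.795)
t=7.000: state=(0.008, 0.162, 0.830)
t=7.500: state=(0.007, 0.134, 0.859)
t=7.900: state=(0.006, 0.115, 0.879)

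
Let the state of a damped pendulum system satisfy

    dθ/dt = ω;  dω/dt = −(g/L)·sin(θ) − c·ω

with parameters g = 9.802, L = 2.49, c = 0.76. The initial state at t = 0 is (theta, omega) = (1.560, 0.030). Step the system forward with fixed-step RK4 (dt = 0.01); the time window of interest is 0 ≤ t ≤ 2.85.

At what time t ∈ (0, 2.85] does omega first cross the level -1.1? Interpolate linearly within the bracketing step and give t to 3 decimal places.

t = 0.323

t=0.000: state=(1.560, 0.030)
step 1 (dt=0.01): k1=(0.030, -3.959), k2=(0.010, -3.944), k3=(0.010, -3.944), k4=(-0.009, -3.929); state += dt/6·(k1+2k2+2k3+k4)
t=0.010: state=(1.560, -0.009)
t=0.020: state=(1.560, -0.049)
t=0.030: state=(1.559, -0.087)
continuing one RK4 step at a time; state shown every 10 steps (Δt=0.1):
t=0.100: state=(1.544, -0.351)
t=0.200: state=(1.491, -0.704)
t=0.300: state=(1.404, -1.029)
t=0.320: state=(1.383, -1.090)
next step: t=0.330: state=(1.372, -1.120) — omega has crossed -1.1
linear interpolation between t=0.320 (-1.09006) and t=0.330 (-1.12029) → t≈0.323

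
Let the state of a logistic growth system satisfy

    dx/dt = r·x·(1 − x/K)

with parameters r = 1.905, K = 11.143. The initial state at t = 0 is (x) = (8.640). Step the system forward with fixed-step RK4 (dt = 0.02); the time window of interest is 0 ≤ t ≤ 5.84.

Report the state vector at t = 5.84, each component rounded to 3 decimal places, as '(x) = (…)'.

(x) = (11.143)

t=0.000: state=(8.640)
step 1 (dt=0.02): k1=(3.697), k2=(3.658), k3=(3.659), k4=(3.619); state += dt/6·(k1+2k2+2k3+k4)
t=0.020: state=(8.713)
t=0.040: state=(8.785)
t=0.060: state=(8.855)
continuing one RK4 step at a time; state shown every 10 steps (Δt=0.2):
t=0.200: state=(9.302)
t=0.400: state=(9.816)
t=0.600: state=(10.201)
t=0.800: state=(10.482)
t=1.000: state=(10.682)
t=1.200: state=(10.824)
t=1.400: state=(10.923)
t=1.600: state=(10.992)
t=1.800: state=(11.039)
t=2.000: state=(11.072)
t=2.200: state=(11.094)
t=2.400: state=(11.110)
t=2.600: state=(11.120)
t=2.800: state=(11.127)
t=3.000: state=(11.132)
t=3.200: state=(11.136)
t=3.400: state=(11.138)
t=3.600: state=(11.140)
t=3.800: state=(11.141)
t=4.000: state=(11.141)
t=4.200: state=(11.142)
t=4.400: state=(11.142)
t=4.600: state=(11.142)
t=4.800: state=(11.143)
t=5.000: state=(11.143)
t=5.200: state=(11.143)
t=5.400: state=(11.143)
t=5.600: state=(11.143)
t=5.800: state=(11.143)
t=5.840: state=(11.143)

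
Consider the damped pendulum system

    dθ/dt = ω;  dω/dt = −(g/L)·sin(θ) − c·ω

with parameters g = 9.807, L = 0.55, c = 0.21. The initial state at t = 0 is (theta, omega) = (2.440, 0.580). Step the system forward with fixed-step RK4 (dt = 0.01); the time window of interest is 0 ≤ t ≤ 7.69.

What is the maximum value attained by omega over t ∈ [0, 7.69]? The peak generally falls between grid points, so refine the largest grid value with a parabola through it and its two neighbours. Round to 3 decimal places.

t=0.000: state=(2.440, 0.580)
step 1 (dt=0.01): k1=(0.580, -11.630), k2=(0.522, -11.579), k3=(0.522, -11.583), k4=(0.464, -11.535); state += dt/6·(k1+2k2+2k3+k4)
t=0.010: state=(2.445, 0.464)
t=0.020: state=(2.449, 0.349)
t=0.030: state=(2.452, 0.235)
continuing one RK4 step at a time; state shown every 25 steps (Δt=0.25):
t=0.250: state=(2.223, -2.401)
t=0.500: state=(1.143, -6.334)
t=0.750: state=(-0.667, -6.916)
t=1.000: state=(-1.873, -2.564)
t=1.250: state=(-2.000, 1.473)
t=1.500: state=(-1.117, 5.586)
t=1.750: state=(0.529, 6.464)
t=2.000: state=(1.664, 2.316)
t=2.250: state=(1.691, -2.057)
t=2.500: state=(0.661, -5.894)
t=2.750: state=(-0.850, -5.126)
t=3.000: state=(-1.600, -0.757)
t=3.250: state=(-1.238, 3.588)
t=3.500: state=(0.036, 5.839)
t=3.750: state=(1.212, 2.926)
t=4.000: state=(1.390, -1.490)
t=4.250: state=(0.530, -5.024)
t=4.500: state=(-0.742, -4.244)
t=4.750: state=(-1.316, -0.178)
t=5.000: state=(-0.843, 3.773)
t=5.250: state=(0.319, 4.701)
t=5.500: state=(1.136, 1.428)
t=5.750: state=(0.980, -2.587)
t=6.000: state=(0.006, -4.567)
t=6.250: state=(-0.923, -2.281)
t=6.500: state=(-1.009, 1.595)
t=6.750: state=(-0.231, 4.145)
t=7.000: state=(0.719, 2.789)
t=7.250: state=(0.977, -0.810)
t=7.500: state=(0.376, -3.633)
t=7.690: state=(-0.343, -3.532)
largest grid value and its neighbours: omega(1.650)=6.94189, omega(1.660)=6.94801, omega(1.670)=6.94180
parabola through these three points peaks at t≈1.660 with omega≈6.94801

max omega = 6.948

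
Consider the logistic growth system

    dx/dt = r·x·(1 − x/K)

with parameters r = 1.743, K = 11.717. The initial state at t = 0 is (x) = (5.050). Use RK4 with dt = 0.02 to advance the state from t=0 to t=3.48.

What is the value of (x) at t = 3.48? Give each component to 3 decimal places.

(x) = (11.681)

t=0.000: state=(5.050)
step 1 (dt=0.02): k1=(5.008), k2=(5.020), k3=(5.020), k4=(5.031); state += dt/6·(k1+2k2+2k3+k4)
t=0.020: state=(5.150)
t=0.040: state=(5.251)
t=0.060: state=(5.352)
continuing one RK4 step at a time; state shown every 10 steps (Δt=0.2):
t=0.200: state=(6.066)
t=0.400: state=(7.069)
t=0.600: state=(8.004)
t=0.800: state=(8.827)
t=1.000: state=(9.518)
t=1.200: state=(10.075)
t=1.400: state=(10.508)
t=1.600: state=(10.837)
t=1.800: state=(11.082)
t=2.000: state=(11.262)
t=2.200: state=(11.392)
t=2.400: state=(11.486)
t=2.600: state=(11.553)
t=2.800: state=(11.601)
t=3.000: state=(11.635)
t=3.200: state=(11.659)
t=3.400: state=(11.676)
t=3.480: state=(11.681)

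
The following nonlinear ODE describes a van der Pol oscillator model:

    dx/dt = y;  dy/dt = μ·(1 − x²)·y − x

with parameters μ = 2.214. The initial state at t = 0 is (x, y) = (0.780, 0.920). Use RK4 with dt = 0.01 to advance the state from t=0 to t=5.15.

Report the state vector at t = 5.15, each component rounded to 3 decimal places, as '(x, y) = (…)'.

t=0.000: state=(0.780, 0.920)
step 1 (dt=0.01): k1=(0.920, 0.018), k2=(0.920, -0.002), k3=(0.920, -0.002), k4=(0.920, -0.021); state += dt/6·(k1+2k2+2k3+k4)
t=0.010: state=(0.789, 0.920)
t=0.020: state=(0.798, 0.920)
t=0.030: state=(0.808, 0.919)
continuing one RK4 step at a time; state shown every 20 steps (Δt=0.2):
t=0.200: state=(0.959, 0.841)
t=0.400: state=(1.106, 0.612)
t=0.600: state=(1.199, 0.313)
t=0.800: state=(1.233, 0.033)
t=1.000: state=(1.216, -0.194)
t=1.200: state=(1.158, -0.380)
t=1.400: state=(1.065, -0.554)
t=1.600: state=(0.935, -0.754)
t=1.800: state=(0.758, -1.034)
t=2.000: state=(0.510, -1.489)
t=2.200: state=(0.140, -2.279)
t=2.400: state=(-0.430, -3.456)
t=2.600: state=(-1.191, -3.791)
t=2.800: state=(-1.779, -1.881)
t=3.000: state=(-1.981, -0.365)
t=3.200: state=(-1.995, 0.124)
t=3.400: state=(-1.954, 0.257)
t=3.600: state=(-1.897, 0.303)
t=3.800: state=(-1.834, 0.329)
t=4.000: state=(-1.766, 0.351)
t=4.200: state=(-1.693, 0.377)
t=4.400: state=(-1.615, 0.407)
t=4.600: state=(-1.530, 0.444)
t=4.800: state=(-1.437, 0.493)
t=5.000: state=(-1.332, 0.557)
t=5.150: state=(-1.244, 0.622)

(x, y) = (-1.244, 0.622)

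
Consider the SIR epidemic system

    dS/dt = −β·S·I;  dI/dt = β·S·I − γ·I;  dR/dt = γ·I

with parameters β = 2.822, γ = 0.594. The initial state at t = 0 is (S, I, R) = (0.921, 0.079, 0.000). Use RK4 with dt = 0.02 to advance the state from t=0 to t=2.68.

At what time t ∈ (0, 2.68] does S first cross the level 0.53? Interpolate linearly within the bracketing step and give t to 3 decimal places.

t=0.000: state=(0.921, 0.079, 0.000)
step 1 (dt=0.02): k1=(-0.205, 0.158, 0.047), k2=(-0.209, 0.161, 0.048), k3=(-0.209, 0.161, 0.048), k4=(-0.213, 0.164, 0.049); state += dt/6·(k1+2k2+2k3+k4)
t=0.020: state=(0.917, 0.082, 0.001)
t=0.040: state=(0.912, 0.086, 0.002)
t=0.060: state=(0.908, 0.089, 0.003)
continuing one RK4 step at a time; state shown every 5 steps (Δt=0.1):
t=0.100: state=(0.899, 0.096, 0.005)
t=0.200: state=(0.872, 0.116, 0.011)
t=0.300: state=(0.841, 0.140, 0.019)
t=0.400: state=(0.806, 0.166, 0.028)
t=0.500: state=(0.766, 0.195, 0.039)
t=0.600: state=(0.721, 0.227, 0.051)
t=0.700: state=(0.673, 0.261, 0.066)
t=0.800: state=(0.623, 0.295, 0.082)
t=0.900: state=(0.570, 0.329, 0.101)
t=0.960: state=(0.538, 0.349, 0.113)
next step: t=0.980: state=(0.528, 0.355, 0.117) — S has crossed 0.53
linear interpolation between t=0.960 (0.53835) and t=0.980 (0.52777) → t≈0.976

t = 0.976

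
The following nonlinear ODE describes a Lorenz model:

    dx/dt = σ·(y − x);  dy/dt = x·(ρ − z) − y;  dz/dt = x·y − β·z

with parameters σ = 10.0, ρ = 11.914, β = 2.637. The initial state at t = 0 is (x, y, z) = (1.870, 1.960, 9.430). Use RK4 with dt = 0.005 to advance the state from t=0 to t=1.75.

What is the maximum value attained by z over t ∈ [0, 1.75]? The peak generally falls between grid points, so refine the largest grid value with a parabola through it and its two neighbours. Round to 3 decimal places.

max z = 14.518

t=0.000: state=(1.870, 1.960, 9.430)
step 1 (dt=0.005): k1=(0.900, 2.685, -21.202), k2=(0.945, 2.783, -21.045), k3=(0.946, 2.782, -21.045), k4=(0.992, 2.880, -20.889); state += dt/6·(k1+2k2+2k3+k4)
t=0.005: state=(1.875, 1.974, 9.325)
t=0.010: state=(1.880, 1.989, 9.221)
t=0.015: state=(1.886, 2.005, 9.119)
continuing one RK4 step at a time; state shown every 20 steps (Δt=0.1):
t=0.100: state=(2.076, 2.419, 7.618)
t=0.200: state=(2.587, 3.281, 6.431)
t=0.300: state=(3.494, 4.627, 5.997)
t=0.400: state=(4.857, 6.428, 6.655)
t=0.500: state=(6.506, 8.109, 8.832)
t=0.600: state=(7.702, 8.292, 12.108)
t=0.700: state=(7.452, 6.393, 14.339)
t=0.800: state=(5.929, 4.187, 14.095)
t=0.900: state=(4.366, 3.098, 12.409)
t=1.000: state=(3.479, 2.964, 10.536)
t=1.100: state=(3.282, 3.374, 9.012)
t=1.200: state=(3.615, 4.173, 8.055)
t=1.300: state=(4.369, 5.301, 7.851)
t=1.400: state=(5.420, 6.541, 8.607)
t=1.500: state=(6.462, 7.327, 10.312)
t=1.600: state=(6.953, 6.998, 12.252)
t=1.700: state=(6.536, 5.718, 13.229)
t=1.750: state=(6.065, 5.034, 13.179)
largest grid value and its neighbours: z(0.730)=14.51143, z(0.735)=14.51723, z(0.740)=14.51681
parabola through these three points peaks at t≈0.737 with z≈14.51781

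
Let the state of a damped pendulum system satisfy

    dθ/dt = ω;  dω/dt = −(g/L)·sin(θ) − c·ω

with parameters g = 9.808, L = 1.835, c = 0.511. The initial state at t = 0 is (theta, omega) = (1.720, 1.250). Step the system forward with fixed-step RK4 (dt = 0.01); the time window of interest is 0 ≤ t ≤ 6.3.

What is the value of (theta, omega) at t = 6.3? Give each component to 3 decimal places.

t=0.000: state=(1.720, 1.250)
step 1 (dt=0.01): k1=(1.250, -5.924), k2=(1.220, -5.904), k3=(1.220, -5.904), k4=(1.191, -5.884); state += dt/6·(k1+2k2+2k3+k4)
t=0.010: state=(1.732, 1.191)
t=0.020: state=(1.744, 1.132)
t=0.030: state=(1.755, 1.074)
continuing one RK4 step at a time; state shown every 25 steps (Δt=0.25):
t=0.250: state=(1.857, -0.115)
t=0.500: state=(1.675, -1.324)
t=0.750: state=(1.205, -2.400)
t=1.000: state=(0.510, -3.047)
t=1.250: state=(-0.244, -2.829)
t=1.500: state=(-0.837, -1.824)
t=1.750: state=(-1.134, -0.544)
t=2.000: state=(-1.115, 0.666)
t=2.250: state=(-0.821, 1.628)
t=2.500: state=(-0.340, 2.120)
t=2.750: state=(0.183, 1.952)
t=3.000: state=(0.588, 1.227)
t=3.250: state=(0.777, 0.268)
t=3.500: state=(0.727, -0.637)
t=3.750: state=(0.480, -1.282)
t=4.000: state=(0.122, -1.499)
t=4.250: state=(-0.230, -1.241)
t=4.500: state=(-0.470, -0.646)
t=4.750: state=(-0.543, 0.057)
t=5.000: state=(-0.450, 0.661)
t=5.250: state=(-0.235, 1.007)
t=5.500: state=(0.025, 1.014)
t=5.750: state=(0.246, 0.712)
t=6.000: state=(0.367, 0.235)
t=6.250: state=(0.363, -0.253)
t=6.300: state=(0.348, -0.338)

(theta, omega) = (0.348, -0.338)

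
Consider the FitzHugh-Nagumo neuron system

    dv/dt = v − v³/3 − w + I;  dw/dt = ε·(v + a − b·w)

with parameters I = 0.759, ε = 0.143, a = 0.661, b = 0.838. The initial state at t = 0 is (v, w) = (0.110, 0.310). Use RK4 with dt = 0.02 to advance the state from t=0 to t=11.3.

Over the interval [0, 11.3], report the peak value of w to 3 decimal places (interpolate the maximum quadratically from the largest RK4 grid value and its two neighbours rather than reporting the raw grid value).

t=0.000: state=(0.110, 0.310)
step 1 (dt=0.02): k1=(0.559, 0.073), k2=(0.563, 0.074), k3=(0.563, 0.074), k4=(0.568, 0.075); state += dt/6·(k1+2k2+2k3+k4)
t=0.020: state=(0.121, 0.311)
t=0.040: state=(0.133, 0.313)
t=0.060: state=(0.144, 0.315)
continuing one RK4 step at a time; state shown every 25 steps (Δt=0.5):
t=0.500: state=(0.455, 0.357)
t=1.000: state=(0.920, 0.429)
t=1.500: state=(1.371, 0.531)
t=2.000: state=(1.628, 0.651)
t=2.500: state=(1.703, 0.775)
t=3.000: state=(1.694, 0.894)
t=3.500: state=(1.653, 1.004)
t=4.000: state=(1.600, 1.105)
t=4.500: state=(1.543, 1.195)
t=5.000: state=(1.483, 1.277)
t=5.500: state=(1.421, 1.349)
t=6.000: state=(1.357, 1.413)
t=6.500: state=(1.291, 1.469)
t=7.000: state=(1.221, 1.516)
t=7.500: state=(1.147, 1.556)
t=8.000: state=(1.067, 1.588)
t=8.500: state=(0.979, 1.613)
t=9.000: state=(0.878, 1.629)
t=9.500: state=(0.758, 1.637)
t=10.000: state=(0.608, 1.636)
t=10.500: state=(0.405, 1.622)
t=11.000: state=(0.110, 1.592)
t=11.300: state=(-0.139, 1.563)
largest grid value and its neighbours: w(9.640)=1.63795, w(9.660)=1.63796, w(9.680)=1.63796
parabola through these three points peaks at t≈9.669 with w≈1.63796

max w = 1.638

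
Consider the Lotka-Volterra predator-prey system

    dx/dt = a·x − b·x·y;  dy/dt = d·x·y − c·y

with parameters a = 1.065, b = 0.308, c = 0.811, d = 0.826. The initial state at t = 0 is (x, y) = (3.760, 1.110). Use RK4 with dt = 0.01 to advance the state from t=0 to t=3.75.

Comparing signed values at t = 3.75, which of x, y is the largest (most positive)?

largest component: y

t=0.000: state=(3.760, 1.110)
step 1 (dt=0.01): k1=(2.719, 2.547), k2=(2.714, 2.589), k3=(2.714, 2.589), k4=(2.708, 2.632); state += dt/6·(k1+2k2+2k3+k4)
t=0.010: state=(3.787, 1.136)
t=0.020: state=(3.814, 1.163)
t=0.030: state=(3.841, 1.190)
continuing one RK4 step at a time; state shown every 20 steps (Δt=0.2):
t=0.200: state=(4.260, 1.833)
t=0.400: state=(4.530, 3.238)
t=0.600: state=(4.277, 5.752)
t=0.800: state=(3.342, 9.252)
t=1.000: state=(2.112, 12.338)
t=1.200: state=(1.162, 13.666)
t=1.400: state=(0.621, 13.399)
t=1.600: state=(0.347, 12.309)
t=1.800: state=(0.210, 10.945)
t=2.000: state=(0.138, 9.571)
t=2.200: state=(0.099, 8.296)
t=2.400: state=(0.076, 7.155)
t=2.600: state=(0.062, 6.153)
t=2.800: state=(0.054, 5.282)
t=3.000: state=(0.050, 4.530)
t=3.200: state=(0.047, 3.882)
t=3.400: state=(0.047, 3.327)
t=3.600: state=(0.048, 2.851)
t=3.750: state=(0.050, 2.540)
compare at T: x=0.050, y=2.540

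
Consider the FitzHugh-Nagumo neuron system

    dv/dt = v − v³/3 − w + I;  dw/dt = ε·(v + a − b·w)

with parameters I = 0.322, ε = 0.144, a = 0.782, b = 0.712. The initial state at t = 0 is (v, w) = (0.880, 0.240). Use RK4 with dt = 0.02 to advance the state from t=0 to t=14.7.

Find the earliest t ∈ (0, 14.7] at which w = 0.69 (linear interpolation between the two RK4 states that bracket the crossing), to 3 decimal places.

t = 1.754

t=0.000: state=(0.880, 0.240)
step 1 (dt=0.02): k1=(0.735, 0.215), k2=(0.734, 0.216), k3=(0.734, 0.216), k4=(0.734, 0.216); state += dt/6·(k1+2k2+2k3+k4)
t=0.020: state=(0.895, 0.244)
t=0.040: state=(0.909, 0.249)
t=0.060: state=(0.924, 0.253)
continuing one RK4 step at a time; state shown every 25 steps (Δt=0.5):
t=0.500: state=(1.219, 0.357)
t=1.000: state=(1.436, 0.488)
t=1.500: state=(1.515, 0.623)
t=1.740: state=(1.519, 0.686)
next step: t=1.760: state=(1.519, 0.692) — w has crossed 0.69
linear interpolation between t=1.740 (0.68638) and t=1.760 (0.69160) → t≈1.754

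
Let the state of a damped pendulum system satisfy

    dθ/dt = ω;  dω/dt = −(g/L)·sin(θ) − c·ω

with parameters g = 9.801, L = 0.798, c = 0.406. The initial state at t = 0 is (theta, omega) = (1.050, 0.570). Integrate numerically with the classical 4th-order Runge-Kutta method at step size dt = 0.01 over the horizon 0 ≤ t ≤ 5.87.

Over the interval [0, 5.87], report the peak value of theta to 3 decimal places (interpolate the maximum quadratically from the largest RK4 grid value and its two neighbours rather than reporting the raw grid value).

max theta = 1.065

t=0.000: state=(1.050, 0.570)
step 1 (dt=0.01): k1=(0.570, -10.885), k2=(0.516, -10.880), k3=(0.516, -10.879), k4=(0.461, -10.872); state += dt/6·(k1+2k2+2k3+k4)
t=0.010: state=(1.055, 0.461)
t=0.020: state=(1.059, 0.353)
t=0.030: state=(1.062, 0.244)
continuing one RK4 step at a time; state shown every 20 steps (Δt=0.2):
t=0.200: state=(0.952, -1.502)
t=0.400: state=(0.489, -2.965)
t=0.600: state=(-0.146, -3.126)
t=0.800: state=(-0.667, -1.909)
t=1.000: state=(-0.868, -0.071)
t=1.200: state=(-0.704, 1.647)
t=1.400: state=(-0.258, 2.629)
t=1.600: state=(0.265, 2.398)
t=1.800: state=(0.632, 1.144)
t=2.000: state=(0.701, -0.452)
t=2.200: state=(0.470, -1.757)
t=2.400: state=(0.053, -2.238)
t=2.600: state=(-0.355, -1.684)
t=2.800: state=(-0.575, -0.451)
t=3.000: state=(-0.530, 0.865)
t=3.200: state=(-0.259, 1.729)
t=3.400: state=(0.106, 1.769)
t=3.600: state=(0.395, 1.016)
t=3.800: state=(0.487, -0.111)
t=4.000: state=(0.359, -1.105)
t=4.200: state=(0.082, -1.546)
t=4.400: state=(-0.210, -1.260)
t=4.600: state=(-0.385, -0.437)
t=4.800: state=(-0.377, 0.509)
t=5.000: state=(-0.202, 1.163)
t=5.200: state=(0.050, 1.249)
t=5.400: state=(0.260, 0.767)
t=5.600: state=(0.337, -0.016)
t=5.800: state=(0.258, -0.731)
t=5.870: state=(0.200, -0.904)
largest grid value and its neighbours: theta(0.040)=1.06411, theta(0.050)=1.06493, theta(0.060)=1.06468
parabola through these three points peaks at t≈0.053 with theta≈1.06497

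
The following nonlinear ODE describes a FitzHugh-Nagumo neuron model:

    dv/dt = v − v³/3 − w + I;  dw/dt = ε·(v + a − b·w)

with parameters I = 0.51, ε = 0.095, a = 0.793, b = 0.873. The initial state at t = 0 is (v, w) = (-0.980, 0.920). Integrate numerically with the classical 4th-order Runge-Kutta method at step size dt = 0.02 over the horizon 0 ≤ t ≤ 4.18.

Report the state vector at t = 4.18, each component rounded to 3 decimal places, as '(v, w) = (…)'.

t=0.000: state=(-0.980, 0.920)
step 1 (dt=0.02): k1=(-1.076, -0.094), k2=(-1.076, -0.095), k3=(-1.076, -0.095), k4=(-1.075, -0.096); state += dt/6·(k1+2k2+2k3+k4)
t=0.020: state=(-1.002, 0.918)
t=0.040: state=(-1.023, 0.916)
t=0.060: state=(-1.044, 0.914)
continuing one RK4 step at a time; state shown every 10 steps (Δt=0.2):
t=0.200: state=(-1.191, 0.899)
t=0.400: state=(-1.381, 0.875)
t=0.600: state=(-1.535, 0.848)
t=0.800: state=(-1.648, 0.819)
t=1.000: state=(-1.723, 0.789)
t=1.200: state=(-1.769, 0.758)
t=1.400: state=(-1.794, 0.727)
t=1.600: state=(-1.805, 0.696)
t=1.800: state=(-1.808, 0.665)
t=2.000: state=(-1.804, 0.635)
t=2.200: state=(-1.797, 0.606)
t=2.400: state=(-1.788, 0.577)
t=2.600: state=(-1.777, 0.549)
t=2.800: state=(-1.766, 0.521)
t=3.000: state=(-1.754, 0.495)
t=3.200: state=(-1.742, 0.468)
t=3.400: state=(-1.729, 0.443)
t=3.600: state=(-1.717, 0.418)
t=3.800: state=(-1.705, 0.394)
t=4.000: state=(-1.692, 0.370)
t=4.180: state=(-1.681, 0.350)

(v, w) = (-1.681, 0.350)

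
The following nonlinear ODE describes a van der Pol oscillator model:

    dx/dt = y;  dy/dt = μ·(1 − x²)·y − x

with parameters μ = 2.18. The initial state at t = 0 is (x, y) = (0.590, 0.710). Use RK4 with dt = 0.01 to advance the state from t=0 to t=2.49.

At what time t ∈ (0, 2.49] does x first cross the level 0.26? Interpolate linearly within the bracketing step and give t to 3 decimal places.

t = 2.278

t=0.000: state=(0.590, 0.710)
step 1 (dt=0.01): k1=(0.710, 0.419), k2=(0.712, 0.412), k3=(0.712, 0.412), k4=(0.714, 0.405); state += dt/6·(k1+2k2+2k3+k4)
t=0.010: state=(0.597, 0.714)
t=0.020: state=(0.604, 0.718)
t=0.030: state=(0.611, 0.722)
continuing one RK4 step at a time; state shown every 10 steps (Δt=0.1):
t=0.100: state=(0.663, 0.744)
t=0.200: state=(0.738, 0.757)
t=0.300: state=(0.813, 0.745)
t=0.400: state=(0.886, 0.704)
t=0.500: state=(0.953, 0.634)
t=0.600: state=(1.012, 0.540)
t=0.700: state=(1.061, 0.429)
t=0.800: state=(1.098, 0.308)
t=0.900: state=(1.122, 0.184)
t=1.000: state=(1.135, 0.064)
t=1.100: state=(1.135, -0.050)
t=1.200: state=(1.125, -0.157)
t=1.300: state=(1.104, -0.258)
t=1.400: state=(1.073, -0.354)
t=1.500: state=(1.033, -0.450)
t=1.600: state=(0.983, -0.549)
t=1.700: state=(0.923, -0.656)
t=1.800: state=(0.851, -0.778)
t=1.900: state=(0.767, -0.923)
t=2.000: state=(0.666, -1.102)
t=2.100: state=(0.545, -1.330)
t=2.200: state=(0.397, -1.626)
t=2.270: state=(0.275, -1.886)
next step: t=2.280: state=(0.256, -1.928) — x has crossed 0.26
linear interpolation between t=2.270 (0.27483) and t=2.280 (0.25575) → t≈2.278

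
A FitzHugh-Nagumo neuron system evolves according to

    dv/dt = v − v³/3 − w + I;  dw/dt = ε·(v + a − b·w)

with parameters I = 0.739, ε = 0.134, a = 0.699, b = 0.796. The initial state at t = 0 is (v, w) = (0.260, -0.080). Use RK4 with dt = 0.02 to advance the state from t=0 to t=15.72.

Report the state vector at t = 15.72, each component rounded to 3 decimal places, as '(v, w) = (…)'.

t=0.000: state=(0.260, -0.080)
step 1 (dt=0.02): k1=(1.073, 0.137), k2=(1.082, 0.138), k3=(1.082, 0.138), k4=(1.090, 0.140); state += dt/6·(k1+2k2+2k3+k4)
t=0.020: state=(0.282, -0.077)
t=0.040: state=(0.304, -0.074)
t=0.060: state=(0.326, -0.072)
continuing one RK4 step at a time; state shown every 50 steps (Δt=1):
t=1.000: state=(1.515, 0.132)
t=2.000: state=(1.870, 0.433)
t=3.000: state=(1.795, 0.712)
t=4.000: state=(1.683, 0.950)
t=5.000: state=(1.564, 1.149)
t=6.000: state=(1.440, 1.312)
t=7.000: state=(1.306, 1.443)
t=8.000: state=(1.156, 1.542)
t=9.000: state=(0.975, 1.611)
t=10.000: state=(0.726, 1.645)
t=11.000: state=(0.297, 1.635)
t=12.000: state=(-0.671, 1.542)
t=13.000: state=(-1.782, 1.307)
t=14.000: state=(-1.885, 1.025)
t=15.000: state=(-1.797, 0.776)
t=15.720: state=(-1.724, 0.620)

(v, w) = (-1.724, 0.620)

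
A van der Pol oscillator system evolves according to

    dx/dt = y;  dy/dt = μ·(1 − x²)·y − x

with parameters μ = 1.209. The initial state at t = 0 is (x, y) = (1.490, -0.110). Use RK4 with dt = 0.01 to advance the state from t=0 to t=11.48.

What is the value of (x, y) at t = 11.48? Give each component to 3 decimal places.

t=0.000: state=(1.490, -0.110)
step 1 (dt=0.01): k1=(-0.110, -1.328), k2=(-0.117, -1.318), k3=(-0.117, -1.318), k4=(-0.123, -1.308); state += dt/6·(k1+2k2+2k3+k4)
t=0.010: state=(1.489, -0.123)
t=0.020: state=(1.488, -0.136)
t=0.030: state=(1.486, -0.149)
continuing one RK4 step at a time; state shown every 50 steps (Δt=0.5):
t=0.500: state=(1.301, -0.601)
t=1.000: state=(0.895, -1.051)
t=1.500: state=(0.181, -1.915)
t=2.000: state=(-1.056, -2.735)
t=2.500: state=(-1.930, -0.574)
t=3.000: state=(-1.918, 0.367)
t=3.500: state=(-1.669, 0.601)
t=4.000: state=(-1.317, 0.824)
t=4.500: state=(-0.809, 1.272)
t=5.000: state=(0.056, 2.314)
t=5.500: state=(1.408, 2.463)
t=6.000: state=(2.006, 0.153)
t=6.500: state=(1.892, -0.446)
t=7.000: state=(1.618, -0.638)
t=7.500: state=(1.245, -0.880)
t=8.000: state=(0.694, -1.398)
t=8.500: state=(-0.265, -2.547)
t=9.000: state=(-1.603, -2.035)
t=9.500: state=(-2.011, 0.037)
t=10.000: state=(-1.852, 0.486)
t=10.500: state=(-1.563, 0.671)
t=11.000: state=(-1.167, 0.940)
t=11.480: state=(-0.599, 1.507)

(x, y) = (-0.599, 1.507)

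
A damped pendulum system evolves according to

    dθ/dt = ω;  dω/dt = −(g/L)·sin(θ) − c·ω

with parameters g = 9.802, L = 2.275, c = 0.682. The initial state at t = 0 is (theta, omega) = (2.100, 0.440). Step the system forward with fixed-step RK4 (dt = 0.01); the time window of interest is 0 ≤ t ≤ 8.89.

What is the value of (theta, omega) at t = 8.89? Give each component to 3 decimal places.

t=0.000: state=(2.100, 0.440)
step 1 (dt=0.01): k1=(0.440, -4.019), k2=(0.420, -4.001), k3=(0.420, -4.001), k4=(0.400, -3.983); state += dt/6·(k1+2k2+2k3+k4)
t=0.010: state=(2.104, 0.400)
t=0.020: state=(2.108, 0.360)
t=0.030: state=(2.111, 0.321)
continuing one RK4 step at a time; state shown every 50 steps (Δt=0.5):
t=0.500: state=(1.869, -1.302)
t=1.000: state=(0.848, -2.641)
t=1.500: state=(-0.445, -2.115)
t=2.000: state=(-1.025, -0.171)
t=2.500: state=(-0.698, 1.317)
t=3.000: state=(0.064, 1.464)
t=3.500: state=(0.554, 0.390)
t=4.000: state=(0.460, -0.674)
t=4.500: state=(0.022, -0.906)
t=5.000: state=(-0.307, -0.326)
t=5.500: state=(-0.288, 0.352)
t=6.000: state=(-0.038, 0.548)
t=6.500: state=(0.171, 0.233)
t=7.000: state=(0.178, -0.184)
t=7.500: state=(0.035, -0.328)
t=8.000: state=(-0.096, -0.158)
t=8.500: state=(-0.109, 0.095)
t=8.890: state=(-0.049, 0.192)

(theta, omega) = (-0.049, 0.192)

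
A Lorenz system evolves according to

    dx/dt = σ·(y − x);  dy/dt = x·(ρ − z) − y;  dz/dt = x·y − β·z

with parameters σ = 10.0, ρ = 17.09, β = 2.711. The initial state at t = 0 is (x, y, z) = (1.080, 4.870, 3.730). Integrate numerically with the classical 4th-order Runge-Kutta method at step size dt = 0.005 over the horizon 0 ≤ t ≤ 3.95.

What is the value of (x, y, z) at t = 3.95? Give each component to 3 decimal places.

t=0.000: state=(1.080, 4.870, 3.730)
step 1 (dt=0.005): k1=(37.900, 9.559, -4.852), k2=(37.191, 10.815, -4.330), k3=(37.241, 10.787, -4.339), k4=(36.577, 12.020, -3.819); state += dt/6·(k1+2k2+2k3+k4)
t=0.005: state=(1.266, 4.924, 3.708)
t=0.010: state=(1.446, 4.990, 3.692)
t=0.015: state=(1.621, 5.068, 3.680)
continuing one RK4 step at a time; state shown every 40 steps (Δt=0.2):
t=0.200: state=(8.614, 13.418, 9.651)
t=0.400: state=(9.752, 4.167, 25.323)
t=0.600: state=(1.235, -0.473, 15.317)
t=0.800: state=(-0.019, -0.159, 8.890)
t=1.000: state=(-0.233, -0.379, 5.175)
t=1.200: state=(-0.877, -1.494, 3.085)
t=1.400: state=(-3.732, -6.439, 3.142)
t=1.600: state=(-12.064, -15.267, 18.197)
t=1.800: state=(-5.272, 0.225, 21.807)
t=2.000: state=(-0.030, 0.710, 12.494)
t=2.200: state=(0.816, 1.251, 7.334)
t=2.400: state=(2.599, 4.229, 4.957)
t=2.600: state=(8.691, 12.952, 10.833)
t=2.800: state=(9.404, 4.497, 24.389)
t=3.000: state=(1.813, 0.266, 15.211)
t=3.200: state=(0.981, 1.227, 8.961)
t=3.400: state=(2.477, 3.906, 5.859)
t=3.600: state=(7.887, 11.853, 9.974)
t=3.800: state=(10.083, 6.143, 24.147)
t=3.950: state=(3.665, 0.655, 18.231)

(x, y, z) = (3.665, 0.655, 18.231)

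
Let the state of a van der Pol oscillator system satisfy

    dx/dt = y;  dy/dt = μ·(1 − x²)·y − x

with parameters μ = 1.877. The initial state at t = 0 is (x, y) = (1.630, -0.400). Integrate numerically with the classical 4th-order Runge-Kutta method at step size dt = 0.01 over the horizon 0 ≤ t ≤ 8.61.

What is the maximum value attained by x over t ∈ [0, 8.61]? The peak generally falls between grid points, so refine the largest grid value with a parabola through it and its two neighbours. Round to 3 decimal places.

max x = 2.019

t=0.000: state=(1.630, -0.400)
step 1 (dt=0.01): k1=(-0.400, -0.386), k2=(-0.402, -0.383), k3=(-0.402, -0.383), k4=(-0.404, -0.380); state += dt/6·(k1+2k2+2k3+k4)
t=0.010: state=(1.626, -0.404)
t=0.020: state=(1.622, -0.408)
t=0.030: state=(1.618, -0.411)
continuing one RK4 step at a time; state shown every 50 steps (Δt=0.5):
t=0.500: state=(1.387, -0.574)
t=1.000: state=(1.036, -0.871)
t=1.500: state=(0.425, -1.753)
t=2.000: state=(-0.967, -3.662)
t=2.500: state=(-2.001, -0.334)
t=3.000: state=(-1.937, 0.320)
t=3.500: state=(-1.753, 0.410)
t=4.000: state=(-1.525, 0.509)
t=4.500: state=(-1.229, 0.699)
t=5.000: state=(-0.779, 1.190)
t=5.500: state=(0.148, 2.824)
t=6.000: state=(1.746, 2.008)
t=6.500: state=(2.004, -0.193)
t=7.000: state=(1.849, -0.372)
t=7.500: state=(1.643, -0.454)
t=8.000: state=(1.386, -0.588)
t=8.500: state=(1.030, -0.883)
t=8.610: state=(0.927, -0.999)
largest grid value and its neighbours: x(6.350)=2.01885, x(6.360)=2.01897, x(6.370)=2.01888
parabola through these three points peaks at t≈6.361 with x≈2.01897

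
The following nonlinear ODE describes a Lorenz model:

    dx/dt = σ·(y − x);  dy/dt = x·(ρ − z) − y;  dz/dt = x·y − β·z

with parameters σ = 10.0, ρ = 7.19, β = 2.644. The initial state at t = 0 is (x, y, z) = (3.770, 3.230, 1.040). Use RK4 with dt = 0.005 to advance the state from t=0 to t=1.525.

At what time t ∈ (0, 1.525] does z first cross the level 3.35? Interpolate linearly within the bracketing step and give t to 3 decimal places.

t = 0.168

t=0.000: state=(3.770, 3.230, 1.040)
step 1 (dt=0.005): k1=(-5.400, 19.956, 9.427), k2=(-4.766, 19.734, 9.509), k3=(-4.787, 19.744, 9.511), k4=(-4.173, 19.531, 9.594); state += dt/6·(k1+2k2+2k3+k4)
t=0.005: state=(3.746, 3.329, 1.088)
t=0.010: state=(3.728, 3.425, 1.136)
t=0.015: state=(3.716, 3.520, 1.185)
continuing one RK4 step at a time; state shown every 10 steps (Δt=0.05):
t=0.050: state=(3.757, 4.144, 1.558)
t=0.100: state=(4.084, 4.953, 2.201)
t=0.150: state=(4.584, 5.680, 3.011)
t=0.165: state=(4.751, 5.876, 3.291)
next step: t=0.170: state=(4.807, 5.938, 3.388) — z has crossed 3.35
linear interpolation between t=0.165 (3.29101) and t=0.170 (3.38802) → t≈0.168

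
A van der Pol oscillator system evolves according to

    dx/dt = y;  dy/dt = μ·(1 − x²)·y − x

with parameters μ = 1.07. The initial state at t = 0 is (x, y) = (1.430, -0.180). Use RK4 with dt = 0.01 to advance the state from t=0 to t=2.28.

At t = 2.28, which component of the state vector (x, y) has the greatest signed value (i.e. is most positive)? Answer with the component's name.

t=0.000: state=(1.430, -0.180)
step 1 (dt=0.01): k1=(-0.180, -1.229), k2=(-0.186, -1.221), k3=(-0.186, -1.222), k4=(-0.192, -1.214); state += dt/6·(k1+2k2+2k3+k4)
t=0.010: state=(1.428, -0.192)
t=0.020: state=(1.426, -0.204)
t=0.030: state=(1.424, -0.216)
continuing one RK4 step at a time; state shown every 10 steps (Δt=0.1):
t=0.100: state=(1.406, -0.296)
t=0.200: state=(1.371, -0.400)
t=0.300: state=(1.326, -0.496)
t=0.400: state=(1.272, -0.586)
t=0.500: state=(1.209, -0.674)
t=0.600: state=(1.137, -0.762)
t=0.700: state=(1.057, -0.854)
t=0.800: state=(0.966, -0.953)
t=0.900: state=(0.866, -1.062)
t=1.000: state=(0.753, -1.185)
t=1.100: state=(0.628, -1.324)
t=1.200: state=(0.488, -1.483)
t=1.300: state=(0.331, -1.663)
t=1.400: state=(0.155, -1.865)
t=1.500: state=(-0.043, -2.080)
t=1.600: state=(-0.261, -2.293)
t=1.700: state=(-0.500, -2.472)
t=1.800: state=(-0.753, -2.573)
t=1.900: state=(-1.010, -2.544)
t=2.000: state=(-1.257, -2.354)
t=2.100: state=(-1.476, -2.013)
t=2.200: state=(-1.656, -1.576)
t=2.280: state=(-1.767, -1.209)
compare at T: x=-1.767, y=-1.209

largest component: y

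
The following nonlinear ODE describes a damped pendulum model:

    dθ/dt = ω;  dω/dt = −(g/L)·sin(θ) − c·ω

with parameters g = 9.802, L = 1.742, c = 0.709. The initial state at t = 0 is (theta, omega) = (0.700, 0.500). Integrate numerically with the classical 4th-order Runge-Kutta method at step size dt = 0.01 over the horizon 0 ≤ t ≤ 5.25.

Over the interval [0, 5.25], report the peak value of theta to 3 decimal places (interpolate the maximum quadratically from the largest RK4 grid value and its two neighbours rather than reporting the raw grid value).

t=0.000: state=(0.700, 0.500)
step 1 (dt=0.01): k1=(0.500, -3.979), k2=(0.480, -3.976), k3=(0.480, -3.976), k4=(0.460, -3.972); state += dt/6·(k1+2k2+2k3+k4)
t=0.010: state=(0.705, 0.460)
t=0.020: state=(0.709, 0.421)
t=0.030: state=(0.713, 0.381)
continuing one RK4 step at a time; state shown every 20 steps (Δt=0.2):
t=0.200: state=(0.722, -0.261)
t=0.400: state=(0.605, -0.880)
t=0.600: state=(0.386, -1.265)
t=0.800: state=(0.119, -1.357)
t=1.000: state=(-0.138, -1.161)
t=1.200: state=(-0.332, -0.755)
t=1.400: state=(-0.433, -0.254)
t=1.600: state=(-0.435, 0.228)
t=1.800: state=(-0.349, 0.604)
t=2.000: state=(-0.205, 0.812)
t=2.200: state=(-0.037, 0.829)
t=2.400: state=(0.116, 0.674)
t=2.600: state=(0.225, 0.401)
t=2.800: state=(0.273, 0.084)
t=3.000: state=(0.260, -0.208)
t=3.200: state=(0.195, -0.420)
t=3.400: state=(0.099, -0.519)
t=3.600: state=(-0.004, -0.499)
t=3.800: state=(-0.093, -0.378)
t=4.000: state=(-0.152, -0.196)
t=4.200: state=(-0.171, 0.002)
t=4.400: state=(-0.153, 0.173)
t=4.600: state=(-0.105, 0.287)
t=4.800: state=(-0.043, 0.326)
t=5.000: state=(0.020, 0.294)
t=5.200: state=(0.071, 0.205)
t=5.250: state=(0.080, 0.177)
largest grid value and its neighbours: theta(0.120)=0.73169, theta(0.130)=0.73182, theta(0.140)=0.73157
parabola through these three points peaks at t≈0.129 with theta≈0.73182

max theta = 0.732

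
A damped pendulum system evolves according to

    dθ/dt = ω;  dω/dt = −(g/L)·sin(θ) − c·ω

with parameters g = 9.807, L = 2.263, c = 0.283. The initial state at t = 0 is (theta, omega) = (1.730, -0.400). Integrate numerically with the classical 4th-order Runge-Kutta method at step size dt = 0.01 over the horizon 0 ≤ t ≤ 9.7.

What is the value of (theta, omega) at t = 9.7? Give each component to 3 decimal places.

(theta, omega) = (0.401, -0.185)

t=0.000: state=(1.730, -0.400)
step 1 (dt=0.01): k1=(-0.400, -4.166), k2=(-0.421, -4.161), k3=(-0.421, -4.161), k4=(-0.442, -4.157); state += dt/6·(k1+2k2+2k3+k4)
t=0.010: state=(1.726, -0.442)
t=0.020: state=(1.721, -0.483)
t=0.030: state=(1.716, -0.525)
continuing one RK4 step at a time; state shown every 50 steps (Δt=0.5):
t=0.500: state=(1.032, -2.311)
t=1.000: state=(-0.322, -2.652)
t=1.500: state=(-1.233, -0.815)
t=2.000: state=(-1.118, 1.213)
t=2.500: state=(-0.173, 2.275)
t=3.000: state=(0.792, 1.283)
t=3.500: state=(0.976, -0.542)
t=4.000: state=(0.349, -1.761)
t=4.500: state=(-0.496, -1.328)
t=5.000: state=(-0.799, 0.166)
t=5.500: state=(-0.386, 1.337)
t=6.000: state=(0.312, 1.205)
t=6.500: state=(0.640, 0.030)
t=7.000: state=(0.365, -1.015)
t=7.500: state=(-0.199, -1.035)
t=8.000: state=(-0.509, -0.122)
t=8.500: state=(-0.325, 0.776)
t=9.000: state=(0.128, 0.867)
t=9.500: state=(0.404, 0.158)
t=9.700: state=(0.401, -0.185)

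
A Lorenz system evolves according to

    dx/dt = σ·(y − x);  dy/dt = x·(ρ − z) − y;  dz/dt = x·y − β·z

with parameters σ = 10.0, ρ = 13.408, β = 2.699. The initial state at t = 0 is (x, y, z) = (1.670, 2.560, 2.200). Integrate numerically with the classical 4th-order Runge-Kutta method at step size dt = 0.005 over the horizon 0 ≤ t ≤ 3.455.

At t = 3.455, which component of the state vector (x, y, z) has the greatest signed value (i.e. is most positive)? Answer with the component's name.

t=0.000: state=(1.670, 2.560, 2.200)
step 1 (dt=0.005): k1=(8.900, 16.157, -1.663), k2=(9.081, 16.373, -1.526), k3=(9.082, 16.377, -1.525), k4=(9.265, 16.598, -1.385); state += dt/6·(k1+2k2+2k3+k4)
t=0.005: state=(1.715, 2.642, 2.192)
t=0.010: state=(1.763, 2.726, 2.186)
t=0.015: state=(1.812, 2.812, 2.181)
continuing one RK4 step at a time; state shown every 40 steps (Δt=0.2):
t=0.200: state=(5.282, 8.192, 4.198)
t=0.400: state=(10.469, 10.371, 17.321)
t=0.600: state=(4.335, 1.149, 16.088)
t=0.800: state=(1.335, 1.027, 9.670)
t=1.000: state=(1.722, 2.334, 5.997)
t=1.200: state=(4.060, 5.930, 5.333)
t=1.400: state=(8.688, 10.516, 12.403)
t=1.600: state=(6.887, 3.996, 17.306)
t=1.800: state=(2.855, 2.045, 11.767)
t=2.000: state=(2.860, 3.506, 7.952)
t=2.200: state=(5.296, 7.053, 8.005)
t=2.400: state=(8.312, 8.698, 14.277)
t=2.600: state=(5.853, 3.931, 15.371)
t=2.800: state=(3.554, 3.264, 11.138)
t=3.000: state=(4.271, 5.187, 8.921)
t=3.200: state=(6.713, 7.931, 11.101)
t=3.400: state=(7.250, 6.366, 15.074)
t=3.455: state=(6.646, 5.386, 15.079)
compare at T: x=6.646, y=5.386, z=15.079

largest component: z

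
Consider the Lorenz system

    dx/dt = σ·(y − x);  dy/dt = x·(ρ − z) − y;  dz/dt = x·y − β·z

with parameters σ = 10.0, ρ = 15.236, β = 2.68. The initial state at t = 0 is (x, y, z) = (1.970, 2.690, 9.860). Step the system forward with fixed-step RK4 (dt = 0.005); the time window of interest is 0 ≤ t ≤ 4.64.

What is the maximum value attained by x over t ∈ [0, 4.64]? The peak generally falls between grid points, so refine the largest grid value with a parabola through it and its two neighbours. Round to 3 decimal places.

max x = 9.424

t=0.000: state=(1.970, 2.690, 9.860)
step 1 (dt=0.005): k1=(7.200, 7.901, -21.126), k2=(7.218, 8.083, -20.896), k3=(7.222, 8.081, -20.897), k4=(7.243, 8.264, -20.667); state += dt/6·(k1+2k2+2k3+k4)
t=0.005: state=(2.006, 2.730, 9.756)
t=0.010: state=(2.042, 2.773, 9.653)
t=0.015: state=(2.079, 2.817, 9.553)
continuing one RK4 step at a time; state shown every 40 steps (Δt=0.2):
t=0.200: state=(4.186, 5.919, 7.794)
t=0.400: state=(8.642, 10.556, 13.772)
t=0.600: state=(7.318, 4.581, 18.938)
t=0.800: state=(3.359, 2.586, 13.332)
t=1.000: state=(3.654, 4.571, 9.554)
t=1.200: state=(6.753, 8.712, 11.158)
t=1.400: state=(8.483, 7.468, 17.909)
t=1.600: state=(4.886, 3.403, 15.519)
t=1.800: state=(3.886, 4.250, 11.329)
t=2.000: state=(5.875, 7.361, 11.023)
t=2.200: state=(8.143, 8.240, 16.056)
t=2.400: state=(5.990, 4.494, 16.343)
t=2.600: state=(4.372, 4.336, 12.657)
t=2.800: state=(5.543, 6.621, 11.520)
t=3.000: state=(7.577, 8.061, 14.868)
t=3.200: state=(6.548, 5.381, 16.338)
t=3.400: state=(4.872, 4.597, 13.540)
t=3.600: state=(5.461, 6.223, 12.103)
t=3.800: state=(7.110, 7.669, 14.247)
t=4.000: state=(6.751, 5.946, 16.002)
t=4.200: state=(5.290, 4.909, 14.082)
t=4.400: state=(5.493, 6.013, 12.625)
t=4.600: state=(6.772, 7.293, 13.951)
t=4.640: state=(6.946, 7.287, 14.434)
largest grid value and its neighbours: x(0.470)=9.42098, x(0.475)=9.42410, x(0.480)=9.41935
parabola through these three points peaks at t≈0.474 with x≈9.42415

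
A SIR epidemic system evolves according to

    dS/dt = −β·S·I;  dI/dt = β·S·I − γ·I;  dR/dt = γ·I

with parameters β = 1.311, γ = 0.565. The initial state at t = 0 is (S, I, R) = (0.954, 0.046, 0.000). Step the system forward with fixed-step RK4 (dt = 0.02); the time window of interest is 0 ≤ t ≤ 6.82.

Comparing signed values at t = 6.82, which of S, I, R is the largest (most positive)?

largest component: R

t=0.000: state=(0.954, 0.046, 0.000)
step 1 (dt=0.02): k1=(-0.058, 0.032, 0.026), k2=(-0.058, 0.032, 0.026), k3=(-0.058, 0.032, 0.026), k4=(-0.058, 0.032, 0.026); state += dt/6·(k1+2k2+2k3+k4)
t=0.020: state=(0.953, 0.047, 0.001)
t=0.040: state=(0.952, 0.047, 0.001)
t=0.060: state=(0.950, 0.048, 0.002)
continuing one RK4 step at a time; state shown every 25 steps (Δt=0.5):
t=0.500: state=(0.920, 0.064, 0.015)
t=1.000: state=(0.876, 0.087, 0.037)
t=1.500: state=(0.820, 0.115, 0.065)
t=2.000: state=(0.753, 0.145, 0.102)
t=2.500: state=(0.678, 0.175, 0.147)
t=3.000: state=(0.600, 0.200, 0.200)
t=3.500: state=(0.523, 0.218, 0.259)
t=4.000: state=(0.452, 0.226, 0.322)
t=4.500: state=(0.389, 0.224, 0.386)
t=5.000: state=(0.337, 0.215, 0.448)
t=5.500: state=(0.294, 0.199, 0.507)
t=6.000: state=(0.260, 0.180, 0.560)
t=6.500: state=(0.233, 0.159, 0.608)
t=6.820: state=(0.218, 0.146, 0.636)
compare at T: S=0.218, I=0.146, R=0.636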